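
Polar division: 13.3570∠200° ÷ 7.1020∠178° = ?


r = 13.3570 / 7.1020 = 1.8807
theta = 200° - 178° = 22° = 22° (mod 360)

1.8807 cis(22°)


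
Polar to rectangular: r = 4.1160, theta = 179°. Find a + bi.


a = 4.1160*cos(179°) = 4.1160*(-0.99985) = -4.1154
b = 4.1160*sin(179°) = 4.1160*0.01745 = 0.0718

-4.1154 + 0.0718i


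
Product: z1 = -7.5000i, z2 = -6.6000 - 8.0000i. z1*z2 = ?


Real = 0*(-6.6) - (-7.5)*(-8) = 0 - 60 = -60
Imag = 0*(-8) - (6.6)*(-7.5) = 0 + 49.5 = 49.5

-60.0000 + 49.5000i


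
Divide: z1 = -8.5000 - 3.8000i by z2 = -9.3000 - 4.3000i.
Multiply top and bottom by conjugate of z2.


Conjugate of z2 = -9.3000 + 4.3000i
Numerator: (-8.5000 - 3.8000i)(-9.3000 + 4.3000i) = 95.3900 - 1.2100i
Denominator: (-9.3)^2 + (-4.3)^2 = 104.98
Result = (95.3900 - 1.2100i)/104.98

0.9086 - 0.0115i


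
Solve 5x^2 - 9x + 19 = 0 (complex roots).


disc = (-9)^2 - 4*5*19 = 81 - 380 = -299
sqrt(|disc|) = sqrt(299) = 17.2916
Real part = 9/(2*5) = 0.9000
Imag part = 17.2916/(2*5) = 1.7292

0.9000 ± 1.7292i


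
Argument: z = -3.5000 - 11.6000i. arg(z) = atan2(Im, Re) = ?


Re = -3.5, Im = -11.6
arg = atan2(-11.6, -3.5) = -106.7898 degrees

arg(z) = -106.7898 degrees


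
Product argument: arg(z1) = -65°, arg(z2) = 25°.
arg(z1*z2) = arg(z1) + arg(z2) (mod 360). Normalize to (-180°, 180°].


arg(z1*z2) = -65° + 25° = -40°
Normalized to (-180°, 180°]: -40°

-40°


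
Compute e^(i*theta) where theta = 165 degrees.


cos(165°) = -0.9659
sin(165°) = 0.2588

e^(i*165°) = -0.9659 + 0.2588i


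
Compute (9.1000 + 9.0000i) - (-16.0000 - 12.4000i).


Real: 9.1 + 16 = 25.1
Imag: 9 + 12.4 = 21.4

25.1000 + 21.4000i


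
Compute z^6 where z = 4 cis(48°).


r^6 = 4^6 = 4096
n*theta = 6*48° = 288° = 288° (mod 360)
a = 4096*cos(288°) = 1265.7336
b = 4096*sin(288°) = -3895.5275

4096 cis(288°) = 1265.7336 - 3895.5275i


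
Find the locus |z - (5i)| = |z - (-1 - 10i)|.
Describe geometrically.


Equal distances means the locus is the perpendicular bisector of z1 and z2.
Midpoint = ((0+(-1))/2, (5+(-10))/2) = (-0.5000, -2.5000)

Perpendicular bisector through (-0.5000, -2.5000)


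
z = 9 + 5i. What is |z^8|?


|z| = sqrt(81+25) = sqrt(106) = 10.2956
|z^8| = |z|^8 = (sqrt(106))^8 = 106^4 = 126247696

|z^8| = 126247696


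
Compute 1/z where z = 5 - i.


|z|^2 = 25+1 = 26
1/z = (5 + 1i)/26

1/z = 0.1923 + 0.0385i


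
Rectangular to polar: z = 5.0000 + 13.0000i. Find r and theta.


r = sqrt(25+169) = sqrt(194) = 13.9284
theta = atan2(13, 5) = 68.9625 degrees

r = 13.9284, theta = 68.9625 degrees


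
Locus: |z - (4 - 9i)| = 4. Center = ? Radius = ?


|z - z0| = r is a circle with center z0 and radius r.
Center = (4, -9), radius = 4

Circle with center (4, -9) and radius 4


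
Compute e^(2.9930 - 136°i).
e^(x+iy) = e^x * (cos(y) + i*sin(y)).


e^2.9930 = 19.9454
cos(-136°) = -0.71934
sin(-136°) = -0.69466
Real = 19.9454*(-0.71934) = -14.3475
Imag = 19.9454*(-0.69466) = -13.8553

-14.3475 - 13.8553i


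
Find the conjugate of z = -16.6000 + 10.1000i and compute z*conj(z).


z_bar = -16.6000 - 10.1000i
z*z_bar = (-16.6)^2 + 10.1^2 = 275.56 + 102.01 = 377.57

z_bar = -16.6000 - 10.1000i, z*z_bar = 377.57


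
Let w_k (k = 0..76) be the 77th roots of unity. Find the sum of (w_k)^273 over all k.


The roots are w_k = w^k with w = e^(2*pi*i/77), and (w^k)^273 = (w^273)^k.
So S = 1 + u + u^2 + ... + u^(76) with u = w^273.
273 = 3*77 + 42, so 273 is not a multiple of 77: u = (w^77)^3 * w^42 = w^42 ≠ 1 (w is a primitive 77th root), while u^77 = (w^77)^273 = 1.
Geometric series: S = (1 - u^77)/(1 - u) = (1 - 1)/(1 - u) = 0

S = 0


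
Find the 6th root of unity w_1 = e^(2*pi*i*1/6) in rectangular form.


Angle = 360*1/6 = 60°
a = cos(60°) = 0.5000
b = sin(60°) = 0.8660

0.5000 + 0.8660i


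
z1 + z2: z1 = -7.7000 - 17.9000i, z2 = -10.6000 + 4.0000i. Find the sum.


Real: -7.7 - 10.6 = -18.3
Imag: -17.9 + 4 = -13.9

-18.3000 - 13.9000i


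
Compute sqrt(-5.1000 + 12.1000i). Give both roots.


|z| = sqrt(26.01+146.41) = 13.1309
sqrt((|z|+a)/2) = sqrt((13.1309+(-5.1))/2) = sqrt(4.0154) = 2.0039
sqrt((|z|-a)/2) = sqrt((13.1309-(-5.1))/2) = sqrt(9.1154) = 3.0192

±(2.0039 + 3.0192i) i.e. 2.0039 + 3.0192i and -2.0039 - 3.0192i


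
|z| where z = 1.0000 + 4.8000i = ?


|z| = sqrt(1^2 + 4.8^2) = sqrt(1 + 23.04) = sqrt(24.04) = 4.9031

|z| = 4.9031


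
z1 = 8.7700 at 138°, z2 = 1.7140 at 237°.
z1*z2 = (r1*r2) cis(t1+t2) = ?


r = 8.7700 * 1.7140 = 15.0318
theta = 138° + 237° = 375° = 15° (mod 360)

15.0318 cis(15°)


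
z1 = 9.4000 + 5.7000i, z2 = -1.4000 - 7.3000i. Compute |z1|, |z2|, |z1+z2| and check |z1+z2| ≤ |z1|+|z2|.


|z1| = sqrt(9.4^2 + 5.7^2) = sqrt(120.85) = 10.9932
|z2| = sqrt((-1.4)^2 + (-7.3)^2) = sqrt(55.25) = 7.4330
z1+z2 = 8.0000 - 1.6000i
|z1+z2| = sqrt(66.56) = 8.1584
|z1|+|z2| = 10.9932 + 7.4330 = 18.4262

|z1+z2| = 8.1584 ≤ |z1|+|z2| = 18.4262 (verified)


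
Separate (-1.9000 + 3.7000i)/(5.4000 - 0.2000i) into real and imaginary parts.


Multiply by conjugate: (-1.9000 + 3.7000i)(5.4000 + 0.2000i) / (5.4^2 + (-0.2)^2)
Numerator real = -1.9*5.4 + 3.7*(-0.2) = -11
Numerator imag = 3.7*5.4 - (-1.9)*(-0.2) = 19.6
Denominator = 29.2
Re(z) = -11/29.2 = -0.3767
Im(z) = 19.6/29.2 = 0.6712

Re(z) = -0.3767, Im(z) = 0.6712


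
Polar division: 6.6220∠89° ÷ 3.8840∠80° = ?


r = 6.6220 / 3.8840 = 1.7049
theta = 89° - 80° = 9° = 9° (mod 360)

1.7049 cis(9°)


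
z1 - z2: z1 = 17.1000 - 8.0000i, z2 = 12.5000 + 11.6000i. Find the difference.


Real: 17.1 - 12.5 = 4.6
Imag: -8 - 11.6 = -19.6

4.6000 - 19.6000i


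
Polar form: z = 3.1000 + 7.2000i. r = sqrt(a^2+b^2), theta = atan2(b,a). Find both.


r = sqrt(9.61+51.84) = sqrt(61.45) = 7.8390
theta = atan2(7.2, 3.1) = 66.7054 degrees

r = 7.8390, theta = 66.7054 degrees


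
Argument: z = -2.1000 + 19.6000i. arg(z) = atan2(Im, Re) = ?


Re = -2.1, Im = 19.6
arg = atan2(19.6, -2.1) = 96.1155 degrees

arg(z) = 96.1155 degrees


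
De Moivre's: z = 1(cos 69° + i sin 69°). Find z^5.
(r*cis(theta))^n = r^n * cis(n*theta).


r^5 = 1^5 = 1
n*theta = 5*69° = 345° = 345° (mod 360)
a = 1*cos(345°) = 0.9659
b = 1*sin(345°) = -0.2588

1 cis(345°) = 0.9659 - 0.2588i


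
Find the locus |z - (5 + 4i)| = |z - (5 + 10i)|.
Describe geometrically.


Equal distances means the locus is the perpendicular bisector of z1 and z2.
Midpoint = ((5+5)/2, (4+10)/2) = (5.0000, 7.0000)

Perpendicular bisector through (5.0000, 7.0000)


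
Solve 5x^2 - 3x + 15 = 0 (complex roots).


disc = (-3)^2 - 4*5*15 = 9 - 300 = -291
sqrt(|disc|) = sqrt(291) = 17.0587
Real part = 3/(2*5) = 0.3000
Imag part = 17.0587/(2*5) = 1.7059

0.3000 ± 1.7059i


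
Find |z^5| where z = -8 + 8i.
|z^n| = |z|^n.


|z| = sqrt(64+64) = sqrt(128) = 11.3137
|z^5| = |z|^5 = (sqrt(128))^5 = 128^2 * sqrt(128) = 16384*sqrt(128)

|z^5| = 16384*sqrt(128) ≈ 185363.8000


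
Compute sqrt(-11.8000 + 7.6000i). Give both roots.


|z| = sqrt(139.24+57.76) = 14.0357
sqrt((|z|+a)/2) = sqrt((14.0357+(-11.8))/2) = sqrt(1.1178) = 1.0573
sqrt((|z|-a)/2) = sqrt((14.0357-(-11.8))/2) = sqrt(12.9178) = 3.5941

±(1.0573 + 3.5941i) i.e. 1.0573 + 3.5941i and -1.0573 - 3.5941i


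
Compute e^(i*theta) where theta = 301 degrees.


cos(301°) = 0.5150
sin(301°) = -0.8572

e^(i*301°) = 0.5150 - 0.8572i


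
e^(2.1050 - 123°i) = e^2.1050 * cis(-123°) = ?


e^2.1050 = 8.2071
cos(-123°) = -0.54464
sin(-123°) = -0.838671
Real = 8.2071*(-0.54464) = -4.4699
Imag = 8.2071*(-0.838671) = -6.8831

-4.4699 - 6.8831i


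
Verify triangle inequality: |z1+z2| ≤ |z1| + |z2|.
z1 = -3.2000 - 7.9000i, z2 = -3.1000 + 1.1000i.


|z1| = sqrt((-3.2)^2 + (-7.9)^2) = sqrt(72.65) = 8.5235
|z2| = sqrt((-3.1)^2 + 1.1^2) = sqrt(10.82) = 3.2894
z1+z2 = -6.3000 - 6.8000i
|z1+z2| = sqrt(85.93) = 9.2698
|z1|+|z2| = 8.5235 + 3.2894 = 11.8129

|z1+z2| = 9.2698 ≤ |z1|+|z2| = 11.8129 (verified)


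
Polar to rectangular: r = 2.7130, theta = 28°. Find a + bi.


a = 2.7130*cos(28°) = 2.7130*0.88295 = 2.3954
b = 2.7130*sin(28°) = 2.7130*0.46947 = 1.2737

2.3954 + 1.2737i


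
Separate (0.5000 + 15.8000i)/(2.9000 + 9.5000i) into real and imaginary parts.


Multiply by conjugate: (0.5000 + 15.8000i)(2.9000 - 9.5000i) / (2.9^2 + 9.5^2)
Numerator real = 0.5*2.9 + 15.8*9.5 = 151.55
Numerator imag = 15.8*2.9 - 0.5*9.5 = 41.07
Denominator = 98.66
Re(z) = 151.55/98.66 = 1.5361
Im(z) = 41.07/98.66 = 0.4163

Re(z) = 1.5361, Im(z) = 0.4163


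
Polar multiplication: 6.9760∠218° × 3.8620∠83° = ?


r = 6.9760 * 3.8620 = 26.9413
theta = 218° + 83° = 301° = 301° (mod 360)

26.9413 cis(301°)


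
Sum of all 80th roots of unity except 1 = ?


With w = e^(2*pi*i/80), all 80 of the 80th roots of unity w^0 = 1, w, ..., w^(79) sum to 0: 1 + w + ... + w^(79) = (1 - w^80)/(1 - w) = 0 since w^80 = 1, w ≠ 1.
Removing the root 1: w + w^2 + ... + w^(79) = 0 - 1 = -1

Sum = -1


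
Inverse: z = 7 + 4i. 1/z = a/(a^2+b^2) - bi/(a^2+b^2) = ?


|z|^2 = 49+16 = 65
1/z = (7 - 4i)/65

1/z = 0.1077 - 0.0615i


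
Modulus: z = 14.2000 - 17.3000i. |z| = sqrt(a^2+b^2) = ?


|z| = sqrt(14.2^2 + (-17.3)^2) = sqrt(201.64 + 299.29) = sqrt(500.93) = 22.3815

|z| = 22.3815


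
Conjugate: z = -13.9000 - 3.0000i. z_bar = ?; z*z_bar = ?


z_bar = -13.9000 + 3.0000i
z*z_bar = (-13.9)^2 + (-3)^2 = 193.21 + 9 = 202.21

z_bar = -13.9000 + 3.0000i, z*z_bar = 202.21


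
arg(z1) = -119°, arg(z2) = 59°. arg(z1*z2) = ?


arg(z1*z2) = -119° + 59° = -60°
Normalized to (-180°, 180°]: -60°

-60°


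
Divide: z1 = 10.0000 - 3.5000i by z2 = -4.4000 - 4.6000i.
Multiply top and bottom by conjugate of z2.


Conjugate of z2 = -4.4000 + 4.6000i
Numerator: (10.0000 - 3.5000i)(-4.4000 + 4.6000i) = -27.9000 + 61.4000i
Denominator: (-4.4)^2 + (-4.6)^2 = 40.52
Result = (-27.9000 + 61.4000i)/40.52

-0.6885 + 1.5153i


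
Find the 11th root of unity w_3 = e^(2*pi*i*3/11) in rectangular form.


Angle = 360*3/11 = 98.1818°
a = cos(98.1818°) = -0.1423
b = sin(98.1818°) = 0.9898

-0.1423 + 0.9898i


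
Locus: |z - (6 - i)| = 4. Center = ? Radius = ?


|z - z0| = r is a circle with center z0 and radius r.
Center = (6, -1), radius = 4

Circle with center (6, -1) and radius 4


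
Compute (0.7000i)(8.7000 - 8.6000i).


Real = 0*8.7 - 0.7*(-8.6) = 0 - (-6.02) = 6.02
Imag = 0*(-8.6) + 8.7*0.7 = 0 + 6.09 = 6.09

6.0200 + 6.0900i


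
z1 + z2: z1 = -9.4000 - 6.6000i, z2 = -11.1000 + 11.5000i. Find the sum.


Real: -9.4 - 11.1 = -20.5
Imag: -6.6 + 11.5 = 4.9

-20.5000 + 4.9000i


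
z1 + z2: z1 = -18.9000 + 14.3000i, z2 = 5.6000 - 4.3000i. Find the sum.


Real: -18.9 + 5.6 = -13.3
Imag: 14.3 - 4.3 = 10

-13.3000 + 10.0000i


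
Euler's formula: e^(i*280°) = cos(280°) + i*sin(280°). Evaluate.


cos(280°) = 0.1736
sin(280°) = -0.9848

e^(i*280°) = 0.1736 - 0.9848i


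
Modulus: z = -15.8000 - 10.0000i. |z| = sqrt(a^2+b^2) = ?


|z| = sqrt((-15.8)^2 + (-10)^2) = sqrt(249.64 + 100) = sqrt(349.64) = 18.6987

|z| = 18.6987


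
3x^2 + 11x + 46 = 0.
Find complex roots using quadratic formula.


disc = 11^2 - 4*3*46 = 121 - 552 = -431
sqrt(|disc|) = sqrt(431) = 20.7605
Real part = -11/(2*3) = -1.8333
Imag part = 20.7605/(2*3) = 3.4601

-1.8333 ± 3.4601i


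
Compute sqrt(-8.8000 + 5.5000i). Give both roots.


|z| = sqrt(77.44+30.25) = 10.3774
sqrt((|z|+a)/2) = sqrt((10.3774+(-8.8))/2) = sqrt(0.7887) = 0.8881
sqrt((|z|-a)/2) = sqrt((10.3774-(-8.8))/2) = sqrt(9.5887) = 3.0966

±(0.8881 + 3.0966i) i.e. 0.8881 + 3.0966i and -0.8881 - 3.0966i


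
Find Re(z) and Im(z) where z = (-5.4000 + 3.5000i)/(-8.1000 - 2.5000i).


Multiply by conjugate: (-5.4000 + 3.5000i)(-8.1000 + 2.5000i) / ((-8.1)^2 + (-2.5)^2)
Numerator real = -5.4*(-8.1) + 3.5*(-2.5) = 34.99
Numerator imag = 3.5*(-8.1) - (-5.4)*(-2.5) = -41.85
Denominator = 71.86
Re(z) = 34.99/71.86 = 0.4869
Im(z) = -41.85/71.86 = -0.5824

Re(z) = 0.4869, Im(z) = -0.5824


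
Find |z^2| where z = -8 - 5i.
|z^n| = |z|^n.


|z| = sqrt(64+25) = sqrt(89) = 9.4340
|z^2| = |z|^2 = (sqrt(89))^2 = 89

|z^2| = 89


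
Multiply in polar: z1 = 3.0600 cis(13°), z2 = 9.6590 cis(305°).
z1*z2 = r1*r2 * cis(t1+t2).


r = 3.0600 * 9.6590 = 29.5565
theta = 13° + 305° = 318° = 318° (mod 360)

29.5565 cis(318°)


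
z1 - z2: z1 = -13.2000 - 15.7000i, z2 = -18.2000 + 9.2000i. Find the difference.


Real: -13.2 + 18.2 = 5
Imag: -15.7 - 9.2 = -24.9

5.0000 - 24.9000i


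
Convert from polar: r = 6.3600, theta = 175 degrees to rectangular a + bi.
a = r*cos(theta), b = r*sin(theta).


a = 6.3600*cos(175°) = 6.3600*(-0.9962) = -6.3358
b = 6.3600*sin(175°) = 6.3600*0.08716 = 0.5543

-6.3358 + 0.5543i


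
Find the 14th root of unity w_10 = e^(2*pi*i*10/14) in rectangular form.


Angle = 360*10/14 = 257.1429°
a = cos(257.1429°) = -0.2225
b = sin(257.1429°) = -0.9749

-0.2225 - 0.9749i


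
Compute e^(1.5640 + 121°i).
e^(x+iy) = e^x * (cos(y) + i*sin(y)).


e^1.5640 = 4.7779
cos(121°) = -0.51504
sin(121°) = 0.85717
Real = 4.7779*(-0.51504) = -2.4608
Imag = 4.7779*0.85717 = 4.0955

-2.4608 + 4.0955i


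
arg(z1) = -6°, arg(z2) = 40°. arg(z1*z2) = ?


arg(z1*z2) = -6° + 40° = 34°
Normalized to (-180°, 180°]: 34°

34°


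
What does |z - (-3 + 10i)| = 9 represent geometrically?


|z - z0| = r is a circle with center z0 and radius r.
Center = (-3, 10), radius = 9

Circle with center (-3, 10) and radius 9


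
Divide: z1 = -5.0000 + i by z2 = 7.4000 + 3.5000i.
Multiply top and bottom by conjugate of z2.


Conjugate of z2 = 7.4000 - 3.5000i
Numerator: (-5.0000 + i)(7.4000 - 3.5000i) = -33.5000 + 24.9000i
Denominator: 7.4^2 + 3.5^2 = 67.01
Result = (-33.5000 + 24.9000i)/67.01

-0.4999 + 0.3716i


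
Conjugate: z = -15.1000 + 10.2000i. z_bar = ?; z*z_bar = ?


z_bar = -15.1000 - 10.2000i
z*z_bar = (-15.1)^2 + 10.2^2 = 228.01 + 104.04 = 332.05

z_bar = -15.1000 - 10.2000i, z*z_bar = 332.05


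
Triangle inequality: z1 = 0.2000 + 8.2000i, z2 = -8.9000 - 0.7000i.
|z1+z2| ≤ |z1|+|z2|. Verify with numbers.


|z1| = sqrt(0.2^2 + 8.2^2) = sqrt(67.28) = 8.2024
|z2| = sqrt((-8.9)^2 + (-0.7)^2) = sqrt(79.7) = 8.9275
z1+z2 = -8.7000 + 7.5000i
|z1+z2| = sqrt(131.94) = 11.4865
|z1|+|z2| = 8.2024 + 8.9275 = 17.1299

|z1+z2| = 11.4865 ≤ |z1|+|z2| = 17.1299 (verified)


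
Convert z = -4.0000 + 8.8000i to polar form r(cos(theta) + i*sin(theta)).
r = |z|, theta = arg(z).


r = sqrt(16+77.44) = sqrt(93.44) = 9.6664
theta = atan2(8.8, -4) = 114.4440 degrees

r = 9.6664, theta = 114.4440 degrees


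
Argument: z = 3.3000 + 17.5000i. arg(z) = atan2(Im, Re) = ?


Re = 3.3, Im = 17.5
arg = atan2(17.5, 3.3) = 79.3211 degrees

arg(z) = 79.3211 degrees


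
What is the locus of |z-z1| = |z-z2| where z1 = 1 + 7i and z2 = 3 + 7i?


Equal distances means the locus is the perpendicular bisector of z1 and z2.
Midpoint = ((1+3)/2, (7+7)/2) = (2.0000, 7.0000)

Perpendicular bisector through (2.0000, 7.0000)


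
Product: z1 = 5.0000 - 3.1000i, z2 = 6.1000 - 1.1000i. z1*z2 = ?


Real = 5*6.1 - (-3.1)*(-1.1) = 30.5 - 3.41 = 27.09
Imag = 5*(-1.1) + 6.1*(-3.1) = -5.5 - (18.91) = -24.41

27.0900 - 24.4100i


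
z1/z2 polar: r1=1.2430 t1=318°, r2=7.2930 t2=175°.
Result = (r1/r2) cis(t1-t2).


r = 1.2430 / 7.2930 = 0.1704
theta = 318° - 175° = 143° = 143° (mod 360)

0.1704 cis(143°)


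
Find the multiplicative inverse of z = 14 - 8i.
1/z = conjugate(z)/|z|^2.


|z|^2 = 196+64 = 260
1/z = (14 + 8i)/260

1/z = 0.0538 + 0.0308i


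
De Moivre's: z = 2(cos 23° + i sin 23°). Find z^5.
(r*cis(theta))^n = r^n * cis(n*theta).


r^5 = 2^5 = 32
n*theta = 5*23° = 115° = 115° (mod 360)
a = 32*cos(115°) = -13.5238
b = 32*sin(115°) = 29.0018

32 cis(115°) = -13.5238 + 29.0018i


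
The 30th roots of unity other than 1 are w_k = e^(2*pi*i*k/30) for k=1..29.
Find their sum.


With w = e^(2*pi*i/30), all 30 of the 30th roots of unity w^0 = 1, w, ..., w^(29) sum to 0: 1 + w + ... + w^(29) = (1 - w^30)/(1 - w) = 0 since w^30 = 1, w ≠ 1.
Removing the root 1: w + w^2 + ... + w^(29) = 0 - 1 = -1

Sum = -1


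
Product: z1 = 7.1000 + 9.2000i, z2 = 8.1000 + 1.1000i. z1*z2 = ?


Real = 7.1*8.1 - 9.2*1.1 = 57.51 - 10.12 = 47.39
Imag = 7.1*1.1 + 8.1*9.2 = 7.81 + 74.52 = 82.33

47.3900 + 82.3300i


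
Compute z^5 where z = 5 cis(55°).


r^5 = 5^5 = 3125
n*theta = 5*55° = 275° = 275° (mod 360)
a = 3125*cos(275°) = 272.3617
b = 3125*sin(275°) = -3113.1084

3125 cis(275°) = 272.3617 - 3113.1084i


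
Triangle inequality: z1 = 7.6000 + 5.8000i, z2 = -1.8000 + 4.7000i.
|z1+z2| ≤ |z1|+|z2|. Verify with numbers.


|z1| = sqrt(7.6^2 + 5.8^2) = sqrt(91.4) = 9.5603
|z2| = sqrt((-1.8)^2 + 4.7^2) = sqrt(25.33) = 5.0329
z1+z2 = 5.8000 + 10.5000i
|z1+z2| = sqrt(143.89) = 11.9954
|z1|+|z2| = 9.5603 + 5.0329 = 14.5932

|z1+z2| = 11.9954 ≤ |z1|+|z2| = 14.5932 (verified)


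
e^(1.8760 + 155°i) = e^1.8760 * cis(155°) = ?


e^1.8760 = 6.5273
cos(155°) = -0.90631
sin(155°) = 0.42262
Real = 6.5273*(-0.90631) = -5.9158
Imag = 6.5273*0.42262 = 2.7586

-5.9158 + 2.7586i


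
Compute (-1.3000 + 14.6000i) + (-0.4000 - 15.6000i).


Real: -1.3 - 0.4 = -1.7
Imag: 14.6 - 15.6 = -1

-1.7000 - i


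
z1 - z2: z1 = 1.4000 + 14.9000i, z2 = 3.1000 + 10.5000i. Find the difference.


Real: 1.4 - 3.1 = -1.7
Imag: 14.9 - 10.5 = 4.4

-1.7000 + 4.4000i


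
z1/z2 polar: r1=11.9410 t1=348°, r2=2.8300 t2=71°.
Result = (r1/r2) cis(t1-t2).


r = 11.9410 / 2.8300 = 4.2194
theta = 348° - 71° = 277° = 277° (mod 360)

4.2194 cis(277°)


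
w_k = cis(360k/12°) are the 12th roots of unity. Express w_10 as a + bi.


Angle = 360*10/12 = 300°
a = cos(300°) = 0.5000
b = sin(300°) = -0.8660

0.5000 - 0.8660i


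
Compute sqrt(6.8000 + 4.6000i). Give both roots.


|z| = sqrt(46.24+21.16) = 8.2098
sqrt((|z|+a)/2) = sqrt((8.2098+6.8)/2) = sqrt(7.5049) = 2.7395
sqrt((|z|-a)/2) = sqrt((8.2098-6.8)/2) = sqrt(0.7049) = 0.8396

±(2.7395 + 0.8396i) i.e. 2.7395 + 0.8396i and -2.7395 - 0.8396i


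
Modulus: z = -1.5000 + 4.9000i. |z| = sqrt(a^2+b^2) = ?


|z| = sqrt((-1.5)^2 + 4.9^2) = sqrt(2.25 + 24.01) = sqrt(26.26) = 5.1245

|z| = 5.1245


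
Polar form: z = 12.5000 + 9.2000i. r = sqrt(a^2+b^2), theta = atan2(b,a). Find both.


r = sqrt(156.25+84.64) = sqrt(240.89) = 15.5206
theta = atan2(9.2, 12.5) = 36.3531 degrees

r = 15.5206, theta = 36.3531 degrees


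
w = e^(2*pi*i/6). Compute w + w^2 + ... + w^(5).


With w = e^(2*pi*i/6), all 6 of the 6th roots of unity w^0 = 1, w, ..., w^(5) sum to 0: 1 + w + ... + w^(5) = (1 - w^6)/(1 - w) = 0 since w^6 = 1, w ≠ 1.
Removing the root 1: w + w^2 + ... + w^(5) = 0 - 1 = -1

Sum = -1


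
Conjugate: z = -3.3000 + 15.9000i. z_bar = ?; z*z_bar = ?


z_bar = -3.3000 - 15.9000i
z*z_bar = (-3.3)^2 + 15.9^2 = 10.89 + 252.81 = 263.7

z_bar = -3.3000 - 15.9000i, z*z_bar = 263.7


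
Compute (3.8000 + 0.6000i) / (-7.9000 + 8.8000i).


Conjugate of z2 = -7.9000 - 8.8000i
Numerator: (3.8000 + 0.6000i)(-7.9000 - 8.8000i) = -24.7400 - 38.1800i
Denominator: (-7.9)^2 + 8.8^2 = 139.85
Result = (-24.7400 - 38.1800i)/139.85

-0.1769 - 0.2730i


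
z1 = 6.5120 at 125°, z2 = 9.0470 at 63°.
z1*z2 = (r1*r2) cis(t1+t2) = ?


r = 6.5120 * 9.0470 = 58.9141
theta = 125° + 63° = 188° = 188° (mod 360)

58.9141 cis(188°)


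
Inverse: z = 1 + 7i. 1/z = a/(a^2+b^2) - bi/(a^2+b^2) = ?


|z|^2 = 1+49 = 50
1/z = (1 - 7i)/50

1/z = 0.0200 - 0.1400i


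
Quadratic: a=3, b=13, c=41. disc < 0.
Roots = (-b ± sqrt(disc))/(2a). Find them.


disc = 13^2 - 4*3*41 = 169 - 492 = -323
sqrt(|disc|) = sqrt(323) = 17.9722
Real part = -13/(2*3) = -2.1667
Imag part = 17.9722/(2*3) = 2.9954

-2.1667 ± 2.9954i


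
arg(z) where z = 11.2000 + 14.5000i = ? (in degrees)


Re = 11.2, Im = 14.5
arg = atan2(14.5, 11.2) = 52.3170 degrees

arg(z) = 52.3170 degrees


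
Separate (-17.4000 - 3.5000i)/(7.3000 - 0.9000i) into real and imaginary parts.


Multiply by conjugate: (-17.4000 - 3.5000i)(7.3000 + 0.9000i) / (7.3^2 + (-0.9)^2)
Numerator real = -17.4*7.3 - (3.5)*(-0.9) = -123.87
Numerator imag = -3.5*7.3 - (-17.4)*(-0.9) = -41.21
Denominator = 54.1
Re(z) = -123.87/54.1 = -2.2896
Im(z) = -41.21/54.1 = -0.7617

Re(z) = -2.2896, Im(z) = -0.7617


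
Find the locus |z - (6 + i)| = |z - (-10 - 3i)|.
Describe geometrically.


Equal distances means the locus is the perpendicular bisector of z1 and z2.
Midpoint = ((6+(-10))/2, (1+(-3))/2) = (-2.0000, -1.0000)

Perpendicular bisector through (-2.0000, -1.0000)


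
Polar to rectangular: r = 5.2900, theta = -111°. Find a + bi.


a = 5.2900*cos(-111°) = 5.2900*(-0.35837) = -1.8958
b = 5.2900*sin(-111°) = 5.2900*(-0.93358) = -4.9386

-1.8958 - 4.9386i


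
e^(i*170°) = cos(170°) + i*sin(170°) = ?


cos(170°) = -0.9848
sin(170°) = 0.1736

e^(i*170°) = -0.9848 + 0.1736i


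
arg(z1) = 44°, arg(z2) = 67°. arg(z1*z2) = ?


arg(z1*z2) = 44° + 67° = 111°
Normalized to (-180°, 180°]: 111°

111°


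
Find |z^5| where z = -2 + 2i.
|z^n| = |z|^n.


|z| = sqrt(4+4) = sqrt(8) = 2.8284
|z^5| = |z|^5 = (sqrt(8))^5 = 8^2 * sqrt(8) = 64*sqrt(8)

|z^5| = 64*sqrt(8) ≈ 181.0193


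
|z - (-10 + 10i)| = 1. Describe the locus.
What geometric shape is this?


|z - z0| = r is a circle with center z0 and radius r.
Center = (-10, 10), radius = 1

Circle with center (-10, 10) and radius 1


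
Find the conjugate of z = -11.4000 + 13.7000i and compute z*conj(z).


z_bar = -11.4000 - 13.7000i
z*z_bar = (-11.4)^2 + 13.7^2 = 129.96 + 187.69 = 317.65

z_bar = -11.4000 - 13.7000i, z*z_bar = 317.65


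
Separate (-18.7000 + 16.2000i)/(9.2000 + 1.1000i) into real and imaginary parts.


Multiply by conjugate: (-18.7000 + 16.2000i)(9.2000 - 1.1000i) / (9.2^2 + 1.1^2)
Numerator real = -18.7*9.2 + 16.2*1.1 = -154.22
Numerator imag = 16.2*9.2 - (-18.7)*1.1 = 169.61
Denominator = 85.85
Re(z) = -154.22/85.85 = -1.7964
Im(z) = 169.61/85.85 = 1.9757

Re(z) = -1.7964, Im(z) = 1.9757


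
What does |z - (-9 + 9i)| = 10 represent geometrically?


|z - z0| = r is a circle with center z0 and radius r.
Center = (-9, 9), radius = 10

Circle with center (-9, 9) and radius 10


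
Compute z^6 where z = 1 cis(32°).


r^6 = 1^6 = 1
n*theta = 6*32° = 192° = 192° (mod 360)
a = 1*cos(192°) = -0.9781
b = 1*sin(192°) = -0.2079

1 cis(192°) = -0.9781 - 0.2079i


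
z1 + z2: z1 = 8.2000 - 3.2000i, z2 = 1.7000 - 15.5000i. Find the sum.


Real: 8.2 + 1.7 = 9.9
Imag: -3.2 - 15.5 = -18.7

9.9000 - 18.7000i


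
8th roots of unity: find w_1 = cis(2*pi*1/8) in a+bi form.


Angle = 360*1/8 = 45°
a = cos(45°) = 0.7071
b = sin(45°) = 0.7071

0.7071 + 0.7071i


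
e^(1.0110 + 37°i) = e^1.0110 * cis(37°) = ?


e^1.0110 = 2.7483
cos(37°) = 0.79864
sin(37°) = 0.60182
Real = 2.7483*0.79864 = 2.1949
Imag = 2.7483*0.60182 = 1.6540

2.1949 + 1.6540i


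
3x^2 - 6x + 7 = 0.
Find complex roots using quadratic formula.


disc = (-6)^2 - 4*3*7 = 36 - 84 = -48
sqrt(|disc|) = sqrt(48) = 6.9282
Real part = 6/(2*3) = 1.0000
Imag part = 6.9282/(2*3) = 1.1547

1.0000 ± 1.1547i


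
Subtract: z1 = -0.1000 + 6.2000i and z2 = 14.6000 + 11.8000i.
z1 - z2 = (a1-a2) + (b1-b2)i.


Real: -0.1 - 14.6 = -14.7
Imag: 6.2 - 11.8 = -5.6

-14.7000 - 5.6000i


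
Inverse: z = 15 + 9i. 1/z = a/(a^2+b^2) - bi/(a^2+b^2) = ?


|z|^2 = 225+81 = 306
1/z = (15 - 9i)/306

1/z = 0.0490 - 0.0294i


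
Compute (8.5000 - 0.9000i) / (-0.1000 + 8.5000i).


Conjugate of z2 = -0.1000 - 8.5000i
Numerator: (8.5000 - 0.9000i)(-0.1000 - 8.5000i) = -8.5000 - 72.1600i
Denominator: (-0.1)^2 + 8.5^2 = 72.26
Result = (-8.5000 - 72.1600i)/72.26

-0.1176 - 0.9986i


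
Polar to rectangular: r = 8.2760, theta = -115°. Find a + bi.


a = 8.2760*cos(-115°) = 8.2760*(-0.42262) = -3.4976
b = 8.2760*sin(-115°) = 8.2760*(-0.90631) = -7.5006

-3.4976 - 7.5006i


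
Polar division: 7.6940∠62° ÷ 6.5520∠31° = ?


r = 7.6940 / 6.5520 = 1.1743
theta = 62° - 31° = 31° = 31° (mod 360)

1.1743 cis(31°)


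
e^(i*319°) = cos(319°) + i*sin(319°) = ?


cos(319°) = 0.7547
sin(319°) = -0.6561

e^(i*319°) = 0.7547 - 0.6561i


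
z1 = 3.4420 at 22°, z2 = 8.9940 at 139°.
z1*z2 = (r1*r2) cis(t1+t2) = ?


r = 3.4420 * 8.9940 = 30.9573
theta = 22° + 139° = 161° = 161° (mod 360)

30.9573 cis(161°)


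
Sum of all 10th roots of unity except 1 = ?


With w = e^(2*pi*i/10), all 10 of the 10th roots of unity w^0 = 1, w, ..., w^(9) sum to 0: 1 + w + ... + w^(9) = (1 - w^10)/(1 - w) = 0 since w^10 = 1, w ≠ 1.
Removing the root 1: w + w^2 + ... + w^(9) = 0 - 1 = -1

Sum = -1


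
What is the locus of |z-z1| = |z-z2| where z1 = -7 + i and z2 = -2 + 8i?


Equal distances means the locus is the perpendicular bisector of z1 and z2.
Midpoint = ((-7+(-2))/2, (1+8)/2) = (-4.5000, 4.5000)

Perpendicular bisector through (-4.5000, 4.5000)


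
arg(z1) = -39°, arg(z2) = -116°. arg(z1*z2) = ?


arg(z1*z2) = -39° - 116° = -155°
Normalized to (-180°, 180°]: -155°

-155°


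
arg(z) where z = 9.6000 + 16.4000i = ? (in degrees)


Re = 9.6, Im = 16.4
arg = atan2(16.4, 9.6) = 59.6568 degrees

arg(z) = 59.6568 degrees


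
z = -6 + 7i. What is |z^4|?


|z| = sqrt(36+49) = sqrt(85) = 9.2195
|z^4| = |z|^4 = (sqrt(85))^4 = 85^2 = 7225

|z^4| = 7225


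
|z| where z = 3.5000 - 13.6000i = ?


|z| = sqrt(3.5^2 + (-13.6)^2) = sqrt(12.25 + 184.96) = sqrt(197.21) = 14.0431

|z| = 14.0431


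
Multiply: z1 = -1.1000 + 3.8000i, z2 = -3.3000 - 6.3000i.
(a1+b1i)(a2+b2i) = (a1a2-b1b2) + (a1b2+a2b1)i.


Real = -1.1*(-3.3) - 3.8*(-6.3) = 3.63 - (-23.94) = 27.57
Imag = -1.1*(-6.3) - (3.3)*3.8 = 6.93 - (12.54) = -5.61

27.5700 - 5.6100i


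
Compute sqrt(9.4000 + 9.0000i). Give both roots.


|z| = sqrt(88.36+81) = 13.0138
sqrt((|z|+a)/2) = sqrt((13.0138+9.4)/2) = sqrt(11.2069) = 3.3477
sqrt((|z|-a)/2) = sqrt((13.0138-9.4)/2) = sqrt(1.8069) = 1.3442

±(3.3477 + 1.3442i) i.e. 3.3477 + 1.3442i and -3.3477 - 1.3442i


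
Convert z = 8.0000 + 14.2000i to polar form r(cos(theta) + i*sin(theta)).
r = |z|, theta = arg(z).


r = sqrt(64+201.64) = sqrt(265.64) = 16.2985
theta = atan2(14.2, 8) = 60.6039 degrees

r = 16.2985, theta = 60.6039 degrees


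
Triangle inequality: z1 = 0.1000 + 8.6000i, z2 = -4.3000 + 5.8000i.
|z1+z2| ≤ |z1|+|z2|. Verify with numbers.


|z1| = sqrt(0.1^2 + 8.6^2) = sqrt(73.97) = 8.6006
|z2| = sqrt((-4.3)^2 + 5.8^2) = sqrt(52.13) = 7.2201
z1+z2 = -4.2000 + 14.4000i
|z1+z2| = sqrt(225) = 15.0000
|z1|+|z2| = 8.6006 + 7.2201 = 15.8207

|z1+z2| = 15.0000 ≤ |z1|+|z2| = 15.8207 (verified)


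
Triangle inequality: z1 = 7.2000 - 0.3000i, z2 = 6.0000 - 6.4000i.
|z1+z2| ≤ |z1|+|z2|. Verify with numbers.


|z1| = sqrt(7.2^2 + (-0.3)^2) = sqrt(51.93) = 7.2062
|z2| = sqrt(6^2 + (-6.4)^2) = sqrt(76.96) = 8.7727
z1+z2 = 13.2000 - 6.7000i
|z1+z2| = sqrt(219.13) = 14.8030
|z1|+|z2| = 7.2062 + 8.7727 = 15.9789

|z1+z2| = 14.8030 ≤ |z1|+|z2| = 15.9789 (verified)


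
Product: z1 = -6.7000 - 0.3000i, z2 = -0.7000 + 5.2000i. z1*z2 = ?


Real = -6.7*(-0.7) - (-0.3)*5.2 = 4.69 - (-1.56) = 6.25
Imag = -6.7*5.2 - (0.7)*(-0.3) = -34.84 + 0.21 = -34.63

6.2500 - 34.6300i


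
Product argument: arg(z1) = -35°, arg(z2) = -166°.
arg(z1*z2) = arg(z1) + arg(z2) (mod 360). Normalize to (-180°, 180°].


arg(z1*z2) = -35° - 166° = -201°
Normalized to (-180°, 180°]: 159°

159°


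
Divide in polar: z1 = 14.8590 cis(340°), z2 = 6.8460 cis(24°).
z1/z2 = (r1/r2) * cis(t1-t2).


r = 14.8590 / 6.8460 = 2.1705
theta = 340° - 24° = 316° = 316° (mod 360)

2.1705 cis(316°)


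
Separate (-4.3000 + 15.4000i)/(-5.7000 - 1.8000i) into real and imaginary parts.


Multiply by conjugate: (-4.3000 + 15.4000i)(-5.7000 + 1.8000i) / ((-5.7)^2 + (-1.8)^2)
Numerator real = -4.3*(-5.7) + 15.4*(-1.8) = -3.21
Numerator imag = 15.4*(-5.7) - (-4.3)*(-1.8) = -95.52
Denominator = 35.73
Re(z) = -3.21/35.73 = -0.0898
Im(z) = -95.52/35.73 = -2.6734

Re(z) = -0.0898, Im(z) = -2.6734


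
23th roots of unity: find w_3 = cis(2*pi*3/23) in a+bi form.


Angle = 360*3/23 = 46.9565°
a = cos(46.9565°) = 0.6826
b = sin(46.9565°) = 0.7308

0.6826 + 0.7308i


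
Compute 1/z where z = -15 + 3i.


|z|^2 = 225+9 = 234
1/z = (-15 - 3i)/234

1/z = -0.0641 - 0.0128i


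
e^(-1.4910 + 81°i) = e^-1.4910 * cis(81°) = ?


e^-1.4910 = 0.22515
cos(81°) = 0.1564
sin(81°) = 0.9877
Real = 0.22515*0.1564 = 0.0352
Imag = 0.22515*0.9877 = 0.2224

0.0352 + 0.2224i


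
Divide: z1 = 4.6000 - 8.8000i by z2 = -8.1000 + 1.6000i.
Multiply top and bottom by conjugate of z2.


Conjugate of z2 = -8.1000 - 1.6000i
Numerator: (4.6000 - 8.8000i)(-8.1000 - 1.6000i) = -51.3400 + 63.9200i
Denominator: (-8.1)^2 + 1.6^2 = 68.17
Result = (-51.3400 + 63.9200i)/68.17

-0.7531 + 0.9377i


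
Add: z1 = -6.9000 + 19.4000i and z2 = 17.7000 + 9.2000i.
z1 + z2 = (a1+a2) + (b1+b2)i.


Real: -6.9 + 17.7 = 10.8
Imag: 19.4 + 9.2 = 28.6

10.8000 + 28.6000i


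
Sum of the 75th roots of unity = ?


The sum of all 75th roots of unity is 0.
Geometric series: (1 - w^75)/(1 - w) = (1-1)/(1-w) = 0 since w^75 = 1, w ≠ 1.
Alternatively: coefficient of z^74 in z^75 - 1 is 0.

0


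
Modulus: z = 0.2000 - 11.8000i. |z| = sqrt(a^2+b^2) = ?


|z| = sqrt(0.2^2 + (-11.8)^2) = sqrt(0.04 + 139.24) = sqrt(139.28) = 11.8017

|z| = 11.8017


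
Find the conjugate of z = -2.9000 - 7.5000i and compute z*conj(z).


z_bar = -2.9000 + 7.5000i
z*z_bar = (-2.9)^2 + (-7.5)^2 = 8.41 + 56.25 = 64.66

z_bar = -2.9000 + 7.5000i, z*z_bar = 64.66


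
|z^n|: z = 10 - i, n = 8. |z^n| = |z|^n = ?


|z| = sqrt(100+1) = sqrt(101) = 10.0499
|z^8| = |z|^8 = (sqrt(101))^8 = 101^4 = 104060401

|z^8| = 104060401


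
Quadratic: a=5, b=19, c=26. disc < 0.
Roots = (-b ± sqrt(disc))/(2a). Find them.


disc = 19^2 - 4*5*26 = 361 - 520 = -159
sqrt(|disc|) = sqrt(159) = 12.6095
Real part = -19/(2*5) = -1.9000
Imag part = 12.6095/(2*5) = 1.2610

-1.9000 ± 1.2610i


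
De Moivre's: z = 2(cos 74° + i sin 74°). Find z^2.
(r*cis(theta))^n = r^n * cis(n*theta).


r^2 = 2^2 = 4
n*theta = 2*74° = 148° = 148° (mod 360)
a = 4*cos(148°) = -3.3922
b = 4*sin(148°) = 2.1197

4 cis(148°) = -3.3922 + 2.1197i


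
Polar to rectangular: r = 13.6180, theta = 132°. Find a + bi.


a = 13.6180*cos(132°) = 13.6180*(-0.66913) = -9.1122
b = 13.6180*sin(132°) = 13.6180*0.74314 = 10.1201

-9.1122 + 10.1201i


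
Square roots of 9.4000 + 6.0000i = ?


|z| = sqrt(88.36+36) = 11.1517
sqrt((|z|+a)/2) = sqrt((11.1517+9.4)/2) = sqrt(10.2758) = 3.2056
sqrt((|z|-a)/2) = sqrt((11.1517-9.4)/2) = sqrt(0.8758) = 0.9359

±(3.2056 + 0.9359i) i.e. 3.2056 + 0.9359i and -3.2056 - 0.9359i


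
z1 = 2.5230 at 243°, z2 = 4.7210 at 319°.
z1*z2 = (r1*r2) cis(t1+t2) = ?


r = 2.5230 * 4.7210 = 11.9111
theta = 243° + 319° = 562° = 202° (mod 360)

11.9111 cis(202°)


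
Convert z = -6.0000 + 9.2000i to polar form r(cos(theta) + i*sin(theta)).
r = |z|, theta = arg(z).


r = sqrt(36+84.64) = sqrt(120.64) = 10.9836
theta = atan2(9.2, -6) = 123.1113 degrees

r = 10.9836, theta = 123.1113 degrees


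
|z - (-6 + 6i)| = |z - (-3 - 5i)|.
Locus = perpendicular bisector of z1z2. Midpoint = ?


Equal distances means the locus is the perpendicular bisector of z1 and z2.
Midpoint = ((-6+(-3))/2, (6+(-5))/2) = (-4.5000, 0.5000)

Perpendicular bisector through (-4.5000, 0.5000)


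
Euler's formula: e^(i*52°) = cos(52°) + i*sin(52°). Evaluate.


cos(52°) = 0.6157
sin(52°) = 0.7880

e^(i*52°) = 0.6157 + 0.7880i


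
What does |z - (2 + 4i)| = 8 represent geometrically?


|z - z0| = r is a circle with center z0 and radius r.
Center = (2, 4), radius = 8

Circle with center (2, 4) and radius 8


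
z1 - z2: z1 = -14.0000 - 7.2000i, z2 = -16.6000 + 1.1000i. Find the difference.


Real: -14 + 16.6 = 2.6
Imag: -7.2 - 1.1 = -8.3

2.6000 - 8.3000i


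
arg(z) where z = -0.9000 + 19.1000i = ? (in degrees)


Re = -0.9, Im = 19.1
arg = atan2(19.1, -0.9) = 92.6978 degrees

arg(z) = 92.6978 degrees


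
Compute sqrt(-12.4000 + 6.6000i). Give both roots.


|z| = sqrt(153.76+43.56) = 14.0471
sqrt((|z|+a)/2) = sqrt((14.0471+(-12.4))/2) = sqrt(0.8235) = 0.9075
sqrt((|z|-a)/2) = sqrt((14.0471-(-12.4))/2) = sqrt(13.2235) = 3.6364

±(0.9075 + 3.6364i) i.e. 0.9075 + 3.6364i and -0.9075 - 3.6364i


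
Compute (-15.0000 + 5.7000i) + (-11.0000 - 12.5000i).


Real: -15 - 11 = -26
Imag: 5.7 - 12.5 = -6.8

-26.0000 - 6.8000i


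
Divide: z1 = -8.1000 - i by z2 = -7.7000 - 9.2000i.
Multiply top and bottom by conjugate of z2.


Conjugate of z2 = -7.7000 + 9.2000i
Numerator: (-8.1000 - i)(-7.7000 + 9.2000i) = 71.5700 - 66.8200i
Denominator: (-7.7)^2 + (-9.2)^2 = 143.93
Result = (71.5700 - 66.8200i)/143.93

0.4973 - 0.4643i


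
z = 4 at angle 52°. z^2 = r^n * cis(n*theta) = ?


r^2 = 4^2 = 16
n*theta = 2*52° = 104° = 104° (mod 360)
a = 16*cos(104°) = -3.8708
b = 16*sin(104°) = 15.5247

16 cis(104°) = -3.8708 + 15.5247i


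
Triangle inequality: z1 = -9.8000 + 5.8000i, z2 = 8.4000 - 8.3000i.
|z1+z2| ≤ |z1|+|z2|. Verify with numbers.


|z1| = sqrt((-9.8)^2 + 5.8^2) = sqrt(129.68) = 11.3877
|z2| = sqrt(8.4^2 + (-8.3)^2) = sqrt(139.45) = 11.8089
z1+z2 = -1.4000 - 2.5000i
|z1+z2| = sqrt(8.21) = 2.8653
|z1|+|z2| = 11.3877 + 11.8089 = 23.1966

|z1+z2| = 2.8653 ≤ |z1|+|z2| = 23.1966 (verified)


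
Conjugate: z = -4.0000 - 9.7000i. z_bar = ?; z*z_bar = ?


z_bar = -4.0000 + 9.7000i
z*z_bar = (-4)^2 + (-9.7)^2 = 16 + 94.09 = 110.09

z_bar = -4.0000 + 9.7000i, z*z_bar = 110.09


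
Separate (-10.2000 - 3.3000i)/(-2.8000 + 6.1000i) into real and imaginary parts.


Multiply by conjugate: (-10.2000 - 3.3000i)(-2.8000 - 6.1000i) / ((-2.8)^2 + 6.1^2)
Numerator real = -10.2*(-2.8) - (3.3)*6.1 = 8.43
Numerator imag = -3.3*(-2.8) - (-10.2)*6.1 = 71.46
Denominator = 45.05
Re(z) = 8.43/45.05 = 0.1871
Im(z) = 71.46/45.05 = 1.5862

Re(z) = 0.1871, Im(z) = 1.5862


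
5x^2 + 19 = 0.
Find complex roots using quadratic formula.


disc = 0^2 - 4*5*19 = 0 - 380 = -380
sqrt(|disc|) = sqrt(380) = 19.4936
Real part = 0/(2*5) = 0
Imag part = 19.4936/(2*5) = 1.9494

0 ± 1.9494i


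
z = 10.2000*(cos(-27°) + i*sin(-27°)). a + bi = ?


a = 10.2000*cos(-27°) = 10.2000*0.89101 = 9.0883
b = 10.2000*sin(-27°) = 10.2000*(-0.45399) = -4.6307

9.0883 - 4.6307i


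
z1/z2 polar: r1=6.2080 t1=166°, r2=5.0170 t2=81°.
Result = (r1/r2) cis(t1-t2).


r = 6.2080 / 5.0170 = 1.2374
theta = 166° - 81° = 85° = 85° (mod 360)

1.2374 cis(85°)


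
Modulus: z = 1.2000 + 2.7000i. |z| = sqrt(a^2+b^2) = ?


|z| = sqrt(1.2^2 + 2.7^2) = sqrt(1.44 + 7.29) = sqrt(8.73) = 2.9547

|z| = 2.9547


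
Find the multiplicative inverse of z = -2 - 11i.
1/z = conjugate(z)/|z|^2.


|z|^2 = 4+121 = 125
1/z = (-2 + 11i)/125

1/z = -0.0160 + 0.0880i


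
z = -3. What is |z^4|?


|z| = sqrt(9+0) = sqrt(9) = 3
|z^4| = |z|^4 = 3^4 = 81

|z^4| = 81


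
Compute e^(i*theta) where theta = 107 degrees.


cos(107°) = -0.2924
sin(107°) = 0.9563

e^(i*107°) = -0.2924 + 0.9563i


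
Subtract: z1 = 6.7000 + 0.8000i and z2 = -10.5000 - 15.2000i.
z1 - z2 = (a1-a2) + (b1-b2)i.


Real: 6.7 + 10.5 = 17.2
Imag: 0.8 + 15.2 = 16

17.2000 + 16.0000i


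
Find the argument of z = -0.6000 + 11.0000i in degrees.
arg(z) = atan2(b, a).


Re = -0.6, Im = 11
arg = atan2(11, -0.6) = 93.1221 degrees

arg(z) = 93.1221 degrees


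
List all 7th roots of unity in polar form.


The 7th roots of unity are cis(360k/7°) for k=0..6
Angle step = 360/7 = 51.4286°
Primitive root: cis(51.4286°)
Primitive root = 0.6235 + 0.7818i

7 roots at angles: 0°, 51.4286°, 102.8571°, 154.2857°, 205.7143°, 257.1429°, 308.5714°


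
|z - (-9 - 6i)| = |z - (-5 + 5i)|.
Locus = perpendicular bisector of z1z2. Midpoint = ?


Equal distances means the locus is the perpendicular bisector of z1 and z2.
Midpoint = ((-9+(-5))/2, (-6+5)/2) = (-7.0000, -0.5000)

Perpendicular bisector through (-7.0000, -0.5000)


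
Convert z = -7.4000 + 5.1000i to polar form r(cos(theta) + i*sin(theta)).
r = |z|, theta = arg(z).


r = sqrt(54.76+26.01) = sqrt(80.77) = 8.9872
theta = atan2(5.1, -7.4) = 145.4258 degrees

r = 8.9872, theta = 145.4258 degrees


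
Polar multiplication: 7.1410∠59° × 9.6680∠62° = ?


r = 7.1410 * 9.6680 = 69.0392
theta = 59° + 62° = 121° = 121° (mod 360)

69.0392 cis(121°)


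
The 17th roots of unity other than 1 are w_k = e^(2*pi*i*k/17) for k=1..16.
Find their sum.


With w = e^(2*pi*i/17), all 17 of the 17th roots of unity w^0 = 1, w, ..., w^(16) sum to 0: 1 + w + ... + w^(16) = (1 - w^17)/(1 - w) = 0 since w^17 = 1, w ≠ 1.
Removing the root 1: w + w^2 + ... + w^(16) = 0 - 1 = -1

Sum = -1


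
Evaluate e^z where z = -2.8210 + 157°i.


e^-2.8210 = 0.05955
cos(157°) = -0.9205
sin(157°) = 0.3907
Real = 0.05955*(-0.9205) = -0.0548
Imag = 0.05955*0.3907 = 0.0233

-0.0548 + 0.0233i


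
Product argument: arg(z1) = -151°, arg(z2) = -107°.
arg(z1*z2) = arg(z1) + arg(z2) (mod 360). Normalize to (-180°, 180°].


arg(z1*z2) = -151° - 107° = -258°
Normalized to (-180°, 180°]: 102°

102°


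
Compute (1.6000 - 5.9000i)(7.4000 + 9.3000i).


Real = 1.6*7.4 - (-5.9)*9.3 = 11.84 - (-54.87) = 66.71
Imag = 1.6*9.3 + 7.4*(-5.9) = 14.88 - (43.66) = -28.78

66.7100 - 28.7800i


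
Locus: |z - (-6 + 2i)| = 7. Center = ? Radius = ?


|z - z0| = r is a circle with center z0 and radius r.
Center = (-6, 2), radius = 7

Circle with center (-6, 2) and radius 7


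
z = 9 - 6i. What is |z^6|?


|z| = sqrt(81+36) = sqrt(117) = 10.8167
|z^6| = |z|^6 = (sqrt(117))^6 = 117^3 = 1601613

|z^6| = 1601613


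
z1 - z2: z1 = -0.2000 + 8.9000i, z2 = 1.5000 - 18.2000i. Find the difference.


Real: -0.2 - 1.5 = -1.7
Imag: 8.9 + 18.2 = 27.1

-1.7000 + 27.1000i


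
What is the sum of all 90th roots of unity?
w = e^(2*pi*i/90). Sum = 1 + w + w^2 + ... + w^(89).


The sum of all 90th roots of unity is 0.
Geometric series: (1 - w^90)/(1 - w) = (1-1)/(1-w) = 0 since w^90 = 1, w ≠ 1.
Alternatively: coefficient of z^89 in z^90 - 1 is 0.

0


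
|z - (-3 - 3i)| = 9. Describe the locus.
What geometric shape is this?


|z - z0| = r is a circle with center z0 and radius r.
Center = (-3, -3), radius = 9

Circle with center (-3, -3) and radius 9


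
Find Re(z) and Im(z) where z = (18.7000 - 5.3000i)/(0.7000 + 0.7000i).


Multiply by conjugate: (18.7000 - 5.3000i)(0.7000 - 0.7000i) / (0.7^2 + 0.7^2)
Numerator real = 18.7*0.7 - (5.3)*0.7 = 9.38
Numerator imag = -5.3*0.7 - 18.7*0.7 = -16.8
Denominator = 0.98
Re(z) = 9.38/0.98 = 9.5714
Im(z) = -16.8/0.98 = -17.1429

Re(z) = 9.5714, Im(z) = -17.1429


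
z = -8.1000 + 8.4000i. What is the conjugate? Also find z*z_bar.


z_bar = -8.1000 - 8.4000i
z*z_bar = (-8.1)^2 + 8.4^2 = 65.61 + 70.56 = 136.17

z_bar = -8.1000 - 8.4000i, z*z_bar = 136.17


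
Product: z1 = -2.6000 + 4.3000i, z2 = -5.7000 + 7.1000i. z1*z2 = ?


Real = -2.6*(-5.7) - 4.3*7.1 = 14.82 - 30.53 = -15.71
Imag = -2.6*7.1 - (5.7)*4.3 = -18.46 - (24.51) = -42.97

-15.7100 - 42.9700i


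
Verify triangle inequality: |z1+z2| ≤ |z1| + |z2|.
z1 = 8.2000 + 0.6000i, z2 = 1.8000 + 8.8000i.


|z1| = sqrt(8.2^2 + 0.6^2) = sqrt(67.6) = 8.2219
|z2| = sqrt(1.8^2 + 8.8^2) = sqrt(80.68) = 8.9822
z1+z2 = 10.0000 + 9.4000i
|z1+z2| = sqrt(188.36) = 13.7244
|z1|+|z2| = 8.2219 + 8.9822 = 17.2041

|z1+z2| = 13.7244 ≤ |z1|+|z2| = 17.2041 (verified)
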